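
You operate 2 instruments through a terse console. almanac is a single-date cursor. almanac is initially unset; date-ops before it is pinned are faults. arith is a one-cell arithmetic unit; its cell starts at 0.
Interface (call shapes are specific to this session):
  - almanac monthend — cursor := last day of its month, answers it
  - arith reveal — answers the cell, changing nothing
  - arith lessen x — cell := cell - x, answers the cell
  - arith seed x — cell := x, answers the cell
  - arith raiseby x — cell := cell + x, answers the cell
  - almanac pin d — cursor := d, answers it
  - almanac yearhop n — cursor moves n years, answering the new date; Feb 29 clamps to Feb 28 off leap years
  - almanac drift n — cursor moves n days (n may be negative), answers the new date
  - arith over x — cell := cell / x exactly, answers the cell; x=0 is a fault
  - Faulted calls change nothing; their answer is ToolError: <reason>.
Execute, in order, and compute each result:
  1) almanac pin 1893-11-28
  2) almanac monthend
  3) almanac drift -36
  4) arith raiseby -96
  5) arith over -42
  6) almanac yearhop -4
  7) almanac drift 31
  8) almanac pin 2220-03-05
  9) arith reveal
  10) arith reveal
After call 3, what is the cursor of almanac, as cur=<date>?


Act: almanac pin[d→1893-11-28]
Obs: 1893-11-28
Act: almanac monthend[]
Obs: 1893-11-30
Act: almanac drift[n→-36]
Obs: 1893-10-25
Act: arith raiseby[x→-96]
Obs: -96
Act: arith over[x→-42]
Obs: 16/7
Act: almanac yearhop[n→-4]
Obs: 1889-10-25
Act: almanac drift[n→31]
Obs: 1889-11-25
Act: almanac pin[d→2220-03-05]
Obs: 2220-03-05
Act: arith reveal[]
Obs: 16/7
Act: arith reveal[]
Obs: 16/7

Answer: cur=1893-10-25


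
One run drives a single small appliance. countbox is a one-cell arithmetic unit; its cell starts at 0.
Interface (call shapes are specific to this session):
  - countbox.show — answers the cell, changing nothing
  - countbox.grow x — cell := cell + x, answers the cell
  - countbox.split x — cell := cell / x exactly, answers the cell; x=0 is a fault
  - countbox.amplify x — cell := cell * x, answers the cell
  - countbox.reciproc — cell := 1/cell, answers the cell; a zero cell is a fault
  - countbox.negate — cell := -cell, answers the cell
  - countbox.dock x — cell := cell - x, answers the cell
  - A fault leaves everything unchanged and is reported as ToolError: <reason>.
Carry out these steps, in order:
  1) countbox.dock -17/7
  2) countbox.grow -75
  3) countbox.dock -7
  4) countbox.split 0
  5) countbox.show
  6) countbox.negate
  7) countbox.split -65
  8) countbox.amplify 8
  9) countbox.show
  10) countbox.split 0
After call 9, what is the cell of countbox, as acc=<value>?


Answer: acc=-3672/455

Derivation:
I invoke countbox.dock with x: -17/7, and observe 17/7.
I run countbox.grow with x: -75, and see -508/7.
I try countbox.dock with x: -7, and get -459/7.
I use countbox.split with x: 0, and get ToolError: division by zero.
I call countbox.show(), — result: -459/7.
Using countbox.negate(), which returns 459/7.
Using countbox.split with x: -65, and see -459/455.
Then countbox.amplify with x: 8, which returns -3672/455.
I try countbox.show(), and get -3672/455.
Then countbox.split with x: 0, → ToolError: division by zero.


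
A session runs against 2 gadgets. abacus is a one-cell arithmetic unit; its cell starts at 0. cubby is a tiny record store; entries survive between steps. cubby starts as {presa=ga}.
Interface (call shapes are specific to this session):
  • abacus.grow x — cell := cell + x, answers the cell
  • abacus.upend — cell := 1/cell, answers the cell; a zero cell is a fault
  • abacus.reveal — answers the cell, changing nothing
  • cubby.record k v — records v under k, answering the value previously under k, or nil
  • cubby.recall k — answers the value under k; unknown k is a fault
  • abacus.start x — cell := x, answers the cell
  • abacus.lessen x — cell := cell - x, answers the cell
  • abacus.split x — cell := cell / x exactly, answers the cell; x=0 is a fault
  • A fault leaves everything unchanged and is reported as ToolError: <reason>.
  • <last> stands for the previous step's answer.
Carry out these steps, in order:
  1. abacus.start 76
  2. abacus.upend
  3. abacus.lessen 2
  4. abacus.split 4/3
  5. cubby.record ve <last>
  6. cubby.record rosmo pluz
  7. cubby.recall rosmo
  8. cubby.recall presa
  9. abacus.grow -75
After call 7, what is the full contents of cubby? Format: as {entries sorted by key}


Step: abacus.start[76]
Result: 76
Step: abacus.upend[]
Result: 1/76
Step: abacus.lessen[2]
Result: -151/76
Step: abacus.split[4/3]
Result: -453/304
Step: cubby.record[ve; <last>]
Result: nil
Step: cubby.record[rosmo; pluz]
Result: nil
Step: cubby.recall[rosmo]
Result: pluz
Step: cubby.recall[presa]
Result: ga
Step: abacus.grow[-75]
Result: -23253/304

Answer: {presa=ga, rosmo=pluz, ve=-453/304}


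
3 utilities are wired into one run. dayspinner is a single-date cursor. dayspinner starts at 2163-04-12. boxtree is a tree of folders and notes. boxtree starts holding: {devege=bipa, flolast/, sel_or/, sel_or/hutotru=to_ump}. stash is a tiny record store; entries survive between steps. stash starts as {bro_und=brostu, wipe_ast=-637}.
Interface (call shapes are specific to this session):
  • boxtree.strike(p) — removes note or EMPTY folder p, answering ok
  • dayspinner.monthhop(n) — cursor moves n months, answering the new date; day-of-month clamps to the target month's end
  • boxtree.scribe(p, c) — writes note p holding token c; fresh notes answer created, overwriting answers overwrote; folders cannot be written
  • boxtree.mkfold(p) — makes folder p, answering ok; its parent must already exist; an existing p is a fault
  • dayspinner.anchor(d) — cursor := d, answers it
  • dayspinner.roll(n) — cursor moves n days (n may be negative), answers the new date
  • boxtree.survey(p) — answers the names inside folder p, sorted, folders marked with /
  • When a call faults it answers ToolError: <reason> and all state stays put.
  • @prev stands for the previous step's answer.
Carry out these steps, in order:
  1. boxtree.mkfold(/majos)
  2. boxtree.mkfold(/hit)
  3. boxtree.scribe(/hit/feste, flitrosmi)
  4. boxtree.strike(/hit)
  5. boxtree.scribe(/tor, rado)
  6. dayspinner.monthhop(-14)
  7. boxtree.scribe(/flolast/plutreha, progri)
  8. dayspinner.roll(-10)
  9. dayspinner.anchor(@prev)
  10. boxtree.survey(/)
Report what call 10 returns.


>> mkfold(p='/majos')
<< ok
>> mkfold(p='/hit')
<< ok
>> scribe(p='/hit/feste', c='flitrosmi')
<< created
>> strike(p='/hit')
<< ToolError: not empty
>> scribe(p='/tor', c='rado')
<< created
>> monthhop(n='-14')
<< 2162-02-12
>> scribe(p='/flolast/plutreha', c='progri')
<< created
>> roll(n='-10')
<< 2162-02-02
>> anchor(d='@prev')
<< 2162-02-02
>> survey(p='/')
<< [devege, flolast/, hit/, majos/, sel_or/, tor]

Answer: [devege, flolast/, hit/, majos/, sel_or/, tor]


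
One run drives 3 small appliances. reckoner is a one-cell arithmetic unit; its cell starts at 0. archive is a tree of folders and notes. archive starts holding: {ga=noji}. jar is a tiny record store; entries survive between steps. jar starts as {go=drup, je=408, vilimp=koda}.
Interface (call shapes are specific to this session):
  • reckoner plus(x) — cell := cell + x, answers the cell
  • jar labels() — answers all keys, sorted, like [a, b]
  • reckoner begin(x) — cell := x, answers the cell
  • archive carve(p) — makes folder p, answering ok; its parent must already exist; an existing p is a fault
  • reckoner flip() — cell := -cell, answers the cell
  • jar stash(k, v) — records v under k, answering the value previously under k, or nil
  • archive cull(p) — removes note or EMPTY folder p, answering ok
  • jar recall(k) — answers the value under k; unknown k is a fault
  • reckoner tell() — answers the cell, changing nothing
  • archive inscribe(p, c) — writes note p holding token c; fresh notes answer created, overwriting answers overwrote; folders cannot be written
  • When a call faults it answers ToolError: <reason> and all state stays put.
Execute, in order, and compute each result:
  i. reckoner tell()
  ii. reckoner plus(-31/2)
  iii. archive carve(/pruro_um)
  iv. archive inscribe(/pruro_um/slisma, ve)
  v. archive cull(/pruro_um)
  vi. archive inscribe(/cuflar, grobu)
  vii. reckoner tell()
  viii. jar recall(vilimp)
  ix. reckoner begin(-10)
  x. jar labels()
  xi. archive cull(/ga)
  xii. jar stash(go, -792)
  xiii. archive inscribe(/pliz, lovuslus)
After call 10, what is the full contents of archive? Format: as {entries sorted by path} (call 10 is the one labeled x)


Do: reckoner tell[]
See: 0
Do: reckoner plus[x: -31/2]
See: -31/2
Do: archive carve[p: /pruro_um]
See: ok
Do: archive inscribe[p: /pruro_um/slisma; c: ve]
See: created
Do: archive cull[p: /pruro_um]
See: ToolError: not empty
Do: archive inscribe[p: /cuflar; c: grobu]
See: created
Do: reckoner tell[]
See: -31/2
Do: jar recall[k: vilimp]
See: koda
Do: reckoner begin[x: -10]
See: -10
Do: jar labels[]
See: [go, je, vilimp]
Do: archive cull[p: /ga]
See: ok
Do: jar stash[k: go; v: -792]
See: drup
Do: archive inscribe[p: /pliz; c: lovuslus]
See: created

Answer: {cuflar=grobu, ga=noji, pruro_um/, pruro_um/slisma=ve}


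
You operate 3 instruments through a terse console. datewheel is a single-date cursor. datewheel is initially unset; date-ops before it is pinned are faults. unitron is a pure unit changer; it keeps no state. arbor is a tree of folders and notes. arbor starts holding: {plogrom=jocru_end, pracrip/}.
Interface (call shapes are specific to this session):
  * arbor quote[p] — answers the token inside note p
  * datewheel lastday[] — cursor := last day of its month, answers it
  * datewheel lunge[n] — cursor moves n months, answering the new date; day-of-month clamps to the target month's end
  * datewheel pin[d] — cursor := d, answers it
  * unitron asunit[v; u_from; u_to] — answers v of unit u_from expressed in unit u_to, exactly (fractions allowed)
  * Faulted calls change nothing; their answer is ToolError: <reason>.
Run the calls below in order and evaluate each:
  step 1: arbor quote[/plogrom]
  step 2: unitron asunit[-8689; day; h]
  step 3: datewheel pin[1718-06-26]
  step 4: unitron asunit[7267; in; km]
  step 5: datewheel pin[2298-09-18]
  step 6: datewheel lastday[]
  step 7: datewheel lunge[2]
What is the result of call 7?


Answer: 2298-11-30

Derivation:
·→ arbor quote(p='/plogrom')
·← jocru_end
·→ unitron asunit(v='-8689', u_from='day', u_to='h')
·← -208536
·→ datewheel pin(d='1718-06-26')
·← 1718-06-26
·→ unitron asunit(v='7267', u_from='in', u_to='km')
·← 922909/5000000
·→ datewheel pin(d='2298-09-18')
·← 2298-09-18
·→ datewheel lastday()
·← 2298-09-30
·→ datewheel lunge(n='2')
·← 2298-11-30


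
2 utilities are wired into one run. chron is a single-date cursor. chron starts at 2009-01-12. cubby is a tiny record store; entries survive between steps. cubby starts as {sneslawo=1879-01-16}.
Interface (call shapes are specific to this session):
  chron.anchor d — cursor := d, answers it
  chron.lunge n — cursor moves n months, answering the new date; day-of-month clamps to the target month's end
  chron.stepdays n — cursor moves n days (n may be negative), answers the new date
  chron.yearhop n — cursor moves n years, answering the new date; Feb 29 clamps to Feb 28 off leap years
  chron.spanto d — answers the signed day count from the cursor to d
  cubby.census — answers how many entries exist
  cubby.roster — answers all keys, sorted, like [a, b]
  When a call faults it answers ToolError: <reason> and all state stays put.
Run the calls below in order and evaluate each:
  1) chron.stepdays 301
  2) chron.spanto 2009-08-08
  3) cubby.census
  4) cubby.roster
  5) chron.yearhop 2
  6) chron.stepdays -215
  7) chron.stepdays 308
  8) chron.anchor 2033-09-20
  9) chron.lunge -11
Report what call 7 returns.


Answer: 2012-02-10

Derivation:
I invoke chron.stepdays using n→301, and see 2009-11-09.
I call chron.spanto using d→2009-08-08, and see -93.
Invoking cubby.census, yielding 1.
I call cubby.roster, and see [sneslawo].
I call chron.yearhop using n→2, and observe 2011-11-09.
Now I run chron.stepdays using n→-215, — result: 2011-04-08.
Then chron.stepdays using n→308, → 2012-02-10.
Calling chron.anchor using d→2033-09-20, — result: 2033-09-20.
Next I call chron.lunge using n→-11, giving 2032-10-20.


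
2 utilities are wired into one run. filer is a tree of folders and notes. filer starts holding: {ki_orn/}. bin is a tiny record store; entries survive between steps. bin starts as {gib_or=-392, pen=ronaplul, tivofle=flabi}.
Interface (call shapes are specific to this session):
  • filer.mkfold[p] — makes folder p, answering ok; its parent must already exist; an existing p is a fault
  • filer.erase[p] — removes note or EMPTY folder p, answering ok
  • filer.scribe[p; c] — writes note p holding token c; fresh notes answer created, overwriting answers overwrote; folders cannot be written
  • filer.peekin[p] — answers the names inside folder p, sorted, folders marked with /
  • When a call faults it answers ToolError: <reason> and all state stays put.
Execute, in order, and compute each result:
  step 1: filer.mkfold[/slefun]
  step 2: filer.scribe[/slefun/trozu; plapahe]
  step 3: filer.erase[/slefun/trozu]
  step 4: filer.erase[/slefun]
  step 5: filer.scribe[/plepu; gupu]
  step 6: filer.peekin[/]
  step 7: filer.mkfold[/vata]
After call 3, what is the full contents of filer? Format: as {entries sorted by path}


> filer.mkfold /slefun
  ok
> filer.scribe /slefun/trozu plapahe
  created
> filer.erase /slefun/trozu
  ok
> filer.erase /slefun
  ok
> filer.scribe /plepu gupu
  created
> filer.peekin /
  [ki_orn/, plepu]
> filer.mkfold /vata
  ok

Answer: {ki_orn/, slefun/}


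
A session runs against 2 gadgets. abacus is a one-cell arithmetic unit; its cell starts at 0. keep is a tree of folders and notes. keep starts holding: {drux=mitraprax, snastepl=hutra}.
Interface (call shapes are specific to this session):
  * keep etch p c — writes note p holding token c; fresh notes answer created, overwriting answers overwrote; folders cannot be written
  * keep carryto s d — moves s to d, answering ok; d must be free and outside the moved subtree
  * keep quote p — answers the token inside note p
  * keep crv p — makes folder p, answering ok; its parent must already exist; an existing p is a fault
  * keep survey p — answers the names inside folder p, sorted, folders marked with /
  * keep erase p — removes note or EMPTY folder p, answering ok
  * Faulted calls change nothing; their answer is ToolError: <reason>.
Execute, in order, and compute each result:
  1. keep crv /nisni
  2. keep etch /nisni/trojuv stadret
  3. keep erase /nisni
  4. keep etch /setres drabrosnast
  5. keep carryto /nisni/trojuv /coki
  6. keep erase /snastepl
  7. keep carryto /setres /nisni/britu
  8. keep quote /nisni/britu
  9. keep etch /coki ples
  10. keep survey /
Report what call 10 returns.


-- keep crv(p='/nisni') => ok
-- keep etch(p='/nisni/trojuv', c='stadret') => created
-- keep erase(p='/nisni') => ToolError: not empty
-- keep etch(p='/setres', c='drabrosnast') => created
-- keep carryto(s='/nisni/trojuv', d='/coki') => ok
-- keep erase(p='/snastepl') => ok
-- keep carryto(s='/setres', d='/nisni/britu') => ok
-- keep quote(p='/nisni/britu') => drabrosnast
-- keep etch(p='/coki', c='ples') => overwrote
-- keep survey(p='/') => [coki, drux, nisni/]

Answer: [coki, drux, nisni/]


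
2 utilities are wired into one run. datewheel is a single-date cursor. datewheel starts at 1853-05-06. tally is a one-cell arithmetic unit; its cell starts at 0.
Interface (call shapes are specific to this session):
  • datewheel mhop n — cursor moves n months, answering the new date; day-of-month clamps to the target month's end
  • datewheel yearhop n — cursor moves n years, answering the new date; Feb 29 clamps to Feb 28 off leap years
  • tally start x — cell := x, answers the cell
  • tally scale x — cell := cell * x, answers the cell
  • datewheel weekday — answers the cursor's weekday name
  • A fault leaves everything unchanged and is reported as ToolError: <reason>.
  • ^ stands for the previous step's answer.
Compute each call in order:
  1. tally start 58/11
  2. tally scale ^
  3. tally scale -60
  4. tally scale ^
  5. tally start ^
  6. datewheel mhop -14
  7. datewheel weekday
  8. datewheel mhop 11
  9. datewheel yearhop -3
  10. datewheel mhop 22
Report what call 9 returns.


% tally start(x='58/11') => 58/11
% tally scale(x='^') => 3364/121
% tally scale(x='-60') => -201840/121
% tally scale(x='^') => 40739385600/14641
% tally start(x='^') => 40739385600/14641
% datewheel mhop(n='-14') => 1852-03-06
% datewheel weekday() => Saturday
% datewheel mhop(n='11') => 1853-02-06
% datewheel yearhop(n='-3') => 1850-02-06
% datewheel mhop(n='22') => 1851-12-06

Answer: 1850-02-06


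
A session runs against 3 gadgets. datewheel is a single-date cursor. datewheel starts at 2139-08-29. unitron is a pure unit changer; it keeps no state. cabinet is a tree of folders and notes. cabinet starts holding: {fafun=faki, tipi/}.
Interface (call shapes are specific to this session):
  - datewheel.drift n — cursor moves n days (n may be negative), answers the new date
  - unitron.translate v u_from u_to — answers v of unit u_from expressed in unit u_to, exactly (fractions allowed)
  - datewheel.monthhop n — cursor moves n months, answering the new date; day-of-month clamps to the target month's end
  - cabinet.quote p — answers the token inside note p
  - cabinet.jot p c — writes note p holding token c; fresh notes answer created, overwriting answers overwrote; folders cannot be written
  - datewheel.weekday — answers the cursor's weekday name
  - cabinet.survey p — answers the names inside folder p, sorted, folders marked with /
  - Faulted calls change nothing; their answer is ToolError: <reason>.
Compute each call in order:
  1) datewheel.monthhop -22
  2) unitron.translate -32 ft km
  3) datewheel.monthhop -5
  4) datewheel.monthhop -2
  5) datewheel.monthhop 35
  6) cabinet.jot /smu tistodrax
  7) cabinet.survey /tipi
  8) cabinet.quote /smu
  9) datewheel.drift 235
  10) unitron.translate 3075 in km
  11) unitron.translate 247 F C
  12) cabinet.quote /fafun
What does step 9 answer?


Answer: 2140-10-21

Derivation:
I run datewheel.monthhop with n=-22, and see 2137-10-29.
Using unitron.translate with v=-32, u_from=ft, u_to=km, and observe -762/78125.
I try datewheel.monthhop with n=-5, — result: 2137-05-29.
I invoke datewheel.monthhop with n=-2, and observe 2137-03-29.
Then datewheel.monthhop with n=35, and see 2140-02-29.
I run cabinet.jot with p=/smu, c=tistodrax, and observe created.
I invoke cabinet.survey with p=/tipi, which returns [].
I invoke cabinet.quote with p=/smu, and observe tistodrax.
I try datewheel.drift with n=235, → 2140-10-21.
Then unitron.translate with v=3075, u_from=in, u_to=km, and get 15621/200000.
Using unitron.translate with v=247, u_from=F, u_to=C, → 1075/9.
Using cabinet.quote with p=/fafun, which returns faki.


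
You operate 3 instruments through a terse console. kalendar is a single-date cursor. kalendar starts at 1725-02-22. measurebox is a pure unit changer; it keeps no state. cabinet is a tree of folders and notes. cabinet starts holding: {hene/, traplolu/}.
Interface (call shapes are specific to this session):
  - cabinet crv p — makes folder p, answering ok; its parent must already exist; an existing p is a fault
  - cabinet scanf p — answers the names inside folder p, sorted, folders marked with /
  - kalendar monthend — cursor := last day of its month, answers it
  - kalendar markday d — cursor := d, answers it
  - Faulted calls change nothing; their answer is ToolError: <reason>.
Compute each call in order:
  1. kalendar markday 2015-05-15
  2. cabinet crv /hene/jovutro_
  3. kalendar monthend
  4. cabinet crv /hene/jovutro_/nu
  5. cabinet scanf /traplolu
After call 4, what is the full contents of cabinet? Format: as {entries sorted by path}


-> kalendar markday(d→2015-05-15)
<- 2015-05-15
-> cabinet crv(p→/hene/jovutro_)
<- ok
-> kalendar monthend()
<- 2015-05-31
-> cabinet crv(p→/hene/jovutro_/nu)
<- ok
-> cabinet scanf(p→/traplolu)
<- []

Answer: {hene/, hene/jovutro_/, hene/jovutro_/nu/, traplolu/}


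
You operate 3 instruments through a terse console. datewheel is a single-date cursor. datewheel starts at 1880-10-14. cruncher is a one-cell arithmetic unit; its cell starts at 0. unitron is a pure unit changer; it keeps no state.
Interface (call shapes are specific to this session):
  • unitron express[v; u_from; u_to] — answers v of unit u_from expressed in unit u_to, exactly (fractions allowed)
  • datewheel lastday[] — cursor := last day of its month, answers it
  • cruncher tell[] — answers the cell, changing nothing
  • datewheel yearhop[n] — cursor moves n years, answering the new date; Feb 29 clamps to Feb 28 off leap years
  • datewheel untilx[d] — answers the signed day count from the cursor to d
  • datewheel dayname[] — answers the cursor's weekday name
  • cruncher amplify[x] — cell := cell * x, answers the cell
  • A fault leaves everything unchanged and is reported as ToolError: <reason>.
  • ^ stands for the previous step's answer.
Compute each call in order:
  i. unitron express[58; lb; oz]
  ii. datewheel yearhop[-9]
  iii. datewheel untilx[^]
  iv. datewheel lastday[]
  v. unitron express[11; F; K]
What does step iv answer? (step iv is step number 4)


% unitron express(v: 58, u_from: lb, u_to: oz) ~> 928
% datewheel yearhop(n: -9) ~> 1871-10-14
% datewheel untilx(d: ^) ~> 0
% datewheel lastday() ~> 1871-10-31
% unitron express(v: 11, u_from: F, u_to: K) ~> 15689/60

Answer: 1871-10-31


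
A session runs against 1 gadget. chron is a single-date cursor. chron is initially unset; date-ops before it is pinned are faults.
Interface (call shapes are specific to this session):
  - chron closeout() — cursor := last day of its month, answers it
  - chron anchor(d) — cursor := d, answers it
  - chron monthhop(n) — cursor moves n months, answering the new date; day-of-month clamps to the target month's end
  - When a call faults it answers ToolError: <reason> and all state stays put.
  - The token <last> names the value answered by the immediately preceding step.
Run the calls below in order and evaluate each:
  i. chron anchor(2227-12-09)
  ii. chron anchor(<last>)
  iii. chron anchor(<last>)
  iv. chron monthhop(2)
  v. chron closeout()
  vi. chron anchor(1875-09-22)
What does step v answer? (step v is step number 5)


CALL chron anchor[2227-12-09]
RET  2227-12-09
CALL chron anchor[<last>]
RET  2227-12-09
CALL chron anchor[<last>]
RET  2227-12-09
CALL chron monthhop[2]
RET  2228-02-09
CALL chron closeout[]
RET  2228-02-29
CALL chron anchor[1875-09-22]
RET  1875-09-22

Answer: 2228-02-29


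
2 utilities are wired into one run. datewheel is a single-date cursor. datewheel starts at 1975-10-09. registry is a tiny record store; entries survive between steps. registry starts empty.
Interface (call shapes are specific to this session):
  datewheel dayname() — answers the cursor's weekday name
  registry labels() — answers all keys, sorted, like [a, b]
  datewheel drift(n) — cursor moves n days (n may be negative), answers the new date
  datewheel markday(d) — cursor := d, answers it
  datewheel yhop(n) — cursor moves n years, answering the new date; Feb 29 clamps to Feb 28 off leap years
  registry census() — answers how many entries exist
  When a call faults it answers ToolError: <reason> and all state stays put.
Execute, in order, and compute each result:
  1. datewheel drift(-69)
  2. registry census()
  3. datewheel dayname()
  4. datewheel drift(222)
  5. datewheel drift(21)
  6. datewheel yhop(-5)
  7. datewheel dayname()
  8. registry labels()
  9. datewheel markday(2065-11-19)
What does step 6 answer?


→ datewheel drift(n→-69)
← 1975-08-01
→ registry census()
← 0
→ datewheel dayname()
← Friday
→ datewheel drift(n→222)
← 1976-03-10
→ datewheel drift(n→21)
← 1976-03-31
→ datewheel yhop(n→-5)
← 1971-03-31
→ datewheel dayname()
← Wednesday
→ registry labels()
← []
→ datewheel markday(d→2065-11-19)
← 2065-11-19

Answer: 1971-03-31


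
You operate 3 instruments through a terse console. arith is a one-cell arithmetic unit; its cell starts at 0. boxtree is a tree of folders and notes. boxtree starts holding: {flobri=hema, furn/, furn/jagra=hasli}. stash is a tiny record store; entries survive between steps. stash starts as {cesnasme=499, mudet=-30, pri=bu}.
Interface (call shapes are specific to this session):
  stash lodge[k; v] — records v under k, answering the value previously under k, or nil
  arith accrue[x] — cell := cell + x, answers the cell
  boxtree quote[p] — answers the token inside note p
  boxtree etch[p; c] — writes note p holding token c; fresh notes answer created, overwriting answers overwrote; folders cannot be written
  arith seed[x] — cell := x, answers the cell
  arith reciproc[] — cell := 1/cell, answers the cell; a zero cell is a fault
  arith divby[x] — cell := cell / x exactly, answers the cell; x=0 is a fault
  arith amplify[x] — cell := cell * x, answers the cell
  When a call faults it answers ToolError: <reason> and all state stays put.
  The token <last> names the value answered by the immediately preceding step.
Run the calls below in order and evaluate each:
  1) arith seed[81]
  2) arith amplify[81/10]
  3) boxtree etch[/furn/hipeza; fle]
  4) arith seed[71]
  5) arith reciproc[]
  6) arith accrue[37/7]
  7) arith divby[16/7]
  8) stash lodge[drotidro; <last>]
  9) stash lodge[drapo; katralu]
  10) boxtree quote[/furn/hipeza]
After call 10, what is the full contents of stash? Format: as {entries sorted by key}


Answer: {cesnasme=499, drapo=katralu, drotidro=1317/568, mudet=-30, pri=bu}

Derivation:
Now I run arith seed on 81, giving 81.
Invoking arith amplify on 81/10, giving 6561/10.
Next I call boxtree etch on /furn/hipeza, fle, and get created.
Invoking arith seed on 71, → 71.
Now I run arith reciproc, and see 1/71.
Using arith accrue on 37/7, → 2634/497.
Then arith divby on 16/7, yielding 1317/568.
Now I run stash lodge on drotidro, <last>, yielding nil.
Invoking stash lodge on drapo, katralu, yielding nil.
I invoke boxtree quote on /furn/hipeza: fle.


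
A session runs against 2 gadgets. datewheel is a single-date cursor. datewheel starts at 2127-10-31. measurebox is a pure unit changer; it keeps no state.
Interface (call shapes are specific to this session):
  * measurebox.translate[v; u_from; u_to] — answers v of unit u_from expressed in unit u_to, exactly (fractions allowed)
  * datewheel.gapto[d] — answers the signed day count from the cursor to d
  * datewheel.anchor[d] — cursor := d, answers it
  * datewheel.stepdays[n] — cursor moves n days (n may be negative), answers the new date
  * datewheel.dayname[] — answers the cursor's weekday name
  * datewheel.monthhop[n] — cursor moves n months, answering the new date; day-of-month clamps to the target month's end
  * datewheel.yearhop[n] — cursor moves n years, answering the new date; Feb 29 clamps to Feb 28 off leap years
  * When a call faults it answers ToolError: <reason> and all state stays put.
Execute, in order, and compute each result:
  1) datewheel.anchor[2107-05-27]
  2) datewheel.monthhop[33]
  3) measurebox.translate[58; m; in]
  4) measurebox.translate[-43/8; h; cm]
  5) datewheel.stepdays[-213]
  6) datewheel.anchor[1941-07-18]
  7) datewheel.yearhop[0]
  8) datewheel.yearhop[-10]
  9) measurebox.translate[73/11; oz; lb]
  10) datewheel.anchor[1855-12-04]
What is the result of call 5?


;; datewheel.anchor(d→2107-05-27) -> 2107-05-27
;; datewheel.monthhop(n→33) -> 2110-02-27
;; measurebox.translate(v→58, u_from→m, u_to→in) -> 290000/127
;; measurebox.translate(v→-43/8, u_from→h, u_to→cm) -> ToolError: incompatible units
;; datewheel.stepdays(n→-213) -> 2109-07-29
;; datewheel.anchor(d→1941-07-18) -> 1941-07-18
;; datewheel.yearhop(n→0) -> 1941-07-18
;; datewheel.yearhop(n→-10) -> 1931-07-18
;; measurebox.translate(v→73/11, u_from→oz, u_to→lb) -> 73/176
;; datewheel.anchor(d→1855-12-04) -> 1855-12-04

Answer: 2109-07-29


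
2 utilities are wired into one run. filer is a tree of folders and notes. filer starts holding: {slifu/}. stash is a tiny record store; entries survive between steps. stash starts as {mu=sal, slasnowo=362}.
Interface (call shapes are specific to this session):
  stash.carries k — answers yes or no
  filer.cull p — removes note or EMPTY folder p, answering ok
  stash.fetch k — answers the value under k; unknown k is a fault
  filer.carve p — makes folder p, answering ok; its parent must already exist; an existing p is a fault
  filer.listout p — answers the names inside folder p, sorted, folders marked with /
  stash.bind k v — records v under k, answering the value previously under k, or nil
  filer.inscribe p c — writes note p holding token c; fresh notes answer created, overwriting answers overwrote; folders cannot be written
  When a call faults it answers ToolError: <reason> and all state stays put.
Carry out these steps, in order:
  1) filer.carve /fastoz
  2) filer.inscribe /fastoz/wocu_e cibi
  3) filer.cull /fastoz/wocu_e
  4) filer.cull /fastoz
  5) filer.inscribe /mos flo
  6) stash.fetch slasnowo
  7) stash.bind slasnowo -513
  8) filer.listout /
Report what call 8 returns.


Answer: [mos, slifu/]

Derivation:
·→ filer.carve(p→/fastoz)
·← ok
·→ filer.inscribe(p→/fastoz/wocu_e, c→cibi)
·← created
·→ filer.cull(p→/fastoz/wocu_e)
·← ok
·→ filer.cull(p→/fastoz)
·← ok
·→ filer.inscribe(p→/mos, c→flo)
·← created
·→ stash.fetch(k→slasnowo)
·← 362
·→ stash.bind(k→slasnowo, v→-513)
·← 362
·→ filer.listout(p→/)
·← [mos, slifu/]


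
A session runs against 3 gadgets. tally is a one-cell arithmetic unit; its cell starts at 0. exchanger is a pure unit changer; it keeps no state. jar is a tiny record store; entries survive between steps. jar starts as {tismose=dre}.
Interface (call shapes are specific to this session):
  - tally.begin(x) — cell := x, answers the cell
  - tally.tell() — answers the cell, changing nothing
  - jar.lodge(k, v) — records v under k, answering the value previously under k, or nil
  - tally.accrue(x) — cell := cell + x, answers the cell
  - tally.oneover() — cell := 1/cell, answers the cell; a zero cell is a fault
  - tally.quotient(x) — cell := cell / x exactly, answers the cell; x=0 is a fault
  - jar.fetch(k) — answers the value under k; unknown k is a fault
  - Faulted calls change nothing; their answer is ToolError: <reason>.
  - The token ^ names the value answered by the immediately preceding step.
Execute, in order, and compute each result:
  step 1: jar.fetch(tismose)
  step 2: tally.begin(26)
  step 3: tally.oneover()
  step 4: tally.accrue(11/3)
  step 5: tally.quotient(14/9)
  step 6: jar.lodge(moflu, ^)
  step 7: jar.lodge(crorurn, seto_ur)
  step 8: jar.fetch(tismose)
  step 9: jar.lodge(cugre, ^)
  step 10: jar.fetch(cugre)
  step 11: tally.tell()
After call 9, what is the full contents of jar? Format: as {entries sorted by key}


I try jar.fetch passing k=tismose, giving dre.
Next I call tally.begin passing x=26, yielding 26.
I call tally.oneover, and observe 1/26.
Then tally.accrue passing x=11/3, which returns 289/78.
Next I call tally.quotient passing x=14/9, and see 867/364.
Using jar.lodge passing k=moflu, v=^, yielding nil.
I try jar.lodge passing k=crorurn, v=seto_ur, → nil.
Then jar.fetch passing k=tismose, and get dre.
I invoke jar.lodge passing k=cugre, v=^, and see nil.
I call jar.fetch passing k=cugre, and observe dre.
Calling tally.tell, and get 867/364.

Answer: {crorurn=seto_ur, cugre=dre, moflu=867/364, tismose=dre}


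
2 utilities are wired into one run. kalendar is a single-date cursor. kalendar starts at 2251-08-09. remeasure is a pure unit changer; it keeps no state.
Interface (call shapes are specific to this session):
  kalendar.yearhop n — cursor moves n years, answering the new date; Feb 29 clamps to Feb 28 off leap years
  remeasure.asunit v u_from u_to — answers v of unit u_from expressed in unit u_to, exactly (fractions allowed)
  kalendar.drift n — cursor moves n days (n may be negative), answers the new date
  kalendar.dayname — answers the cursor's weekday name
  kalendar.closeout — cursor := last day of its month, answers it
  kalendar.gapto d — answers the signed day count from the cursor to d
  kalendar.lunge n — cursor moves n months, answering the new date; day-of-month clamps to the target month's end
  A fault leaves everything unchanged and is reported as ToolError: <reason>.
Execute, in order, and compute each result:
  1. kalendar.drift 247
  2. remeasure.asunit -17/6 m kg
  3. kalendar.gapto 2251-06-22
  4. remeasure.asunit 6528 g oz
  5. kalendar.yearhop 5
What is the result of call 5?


Answer: 2257-04-12

Derivation:
Next I call drift using 247, yielding 2252-04-12.
Invoking asunit using -17/6, m, kg, which returns ToolError: incompatible units.
I invoke gapto using 2251-06-22, and observe -295.
Now I run asunit using 6528, g, oz, and see 10444800000/45359237.
Now I run yearhop using 5: 2257-04-12.


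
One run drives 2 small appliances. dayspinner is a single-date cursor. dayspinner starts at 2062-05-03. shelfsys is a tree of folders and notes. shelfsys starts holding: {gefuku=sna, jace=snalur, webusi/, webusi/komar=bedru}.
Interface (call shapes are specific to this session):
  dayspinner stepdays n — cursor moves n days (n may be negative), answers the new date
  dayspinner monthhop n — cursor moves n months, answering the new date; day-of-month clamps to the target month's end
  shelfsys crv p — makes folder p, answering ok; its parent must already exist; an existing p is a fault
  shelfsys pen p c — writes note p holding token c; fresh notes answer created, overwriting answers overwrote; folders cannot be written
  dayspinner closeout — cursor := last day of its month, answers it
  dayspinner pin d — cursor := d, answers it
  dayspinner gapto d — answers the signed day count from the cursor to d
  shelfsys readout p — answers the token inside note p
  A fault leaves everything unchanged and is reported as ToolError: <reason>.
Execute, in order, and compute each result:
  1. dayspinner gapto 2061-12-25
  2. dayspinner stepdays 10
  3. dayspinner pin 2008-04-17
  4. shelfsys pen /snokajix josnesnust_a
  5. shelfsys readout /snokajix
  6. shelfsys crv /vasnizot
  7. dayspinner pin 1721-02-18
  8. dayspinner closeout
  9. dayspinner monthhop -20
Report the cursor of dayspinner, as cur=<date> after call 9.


Answer: cur=1719-06-28

Derivation:
·→ dayspinner gapto(d=2061-12-25)
·← -129
·→ dayspinner stepdays(n=10)
·← 2062-05-13
·→ dayspinner pin(d=2008-04-17)
·← 2008-04-17
·→ shelfsys pen(p=/snokajix, c=josnesnust_a)
·← created
·→ shelfsys readout(p=/snokajix)
·← josnesnust_a
·→ shelfsys crv(p=/vasnizot)
·← ok
·→ dayspinner pin(d=1721-02-18)
·← 1721-02-18
·→ dayspinner closeout()
·← 1721-02-28
·→ dayspinner monthhop(n=-20)
·← 1719-06-28


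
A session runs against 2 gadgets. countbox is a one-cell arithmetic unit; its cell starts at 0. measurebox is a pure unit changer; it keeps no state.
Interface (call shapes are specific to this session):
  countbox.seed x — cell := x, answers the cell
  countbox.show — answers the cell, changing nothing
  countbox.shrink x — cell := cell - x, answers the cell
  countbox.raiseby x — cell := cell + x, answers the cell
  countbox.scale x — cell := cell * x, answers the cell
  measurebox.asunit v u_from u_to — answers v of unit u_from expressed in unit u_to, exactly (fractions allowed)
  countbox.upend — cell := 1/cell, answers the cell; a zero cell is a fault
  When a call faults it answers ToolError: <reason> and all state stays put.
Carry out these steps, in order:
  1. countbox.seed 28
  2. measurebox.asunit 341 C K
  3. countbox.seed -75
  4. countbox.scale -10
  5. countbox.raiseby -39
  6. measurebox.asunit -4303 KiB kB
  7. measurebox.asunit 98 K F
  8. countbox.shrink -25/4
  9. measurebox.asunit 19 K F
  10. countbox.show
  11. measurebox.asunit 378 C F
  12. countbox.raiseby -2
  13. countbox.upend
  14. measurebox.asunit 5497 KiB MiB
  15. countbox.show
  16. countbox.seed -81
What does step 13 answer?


$ seed x=28
  28
$ asunit v=341 u_from=C u_to=K
  12283/20
$ seed x=-75
  -75
$ scale x=-10
  750
$ raiseby x=-39
  711
$ asunit v=-4303 u_from=KiB u_to=kB
  -550784/125
$ asunit v=98 u_from=K u_to=F
  -28327/100
$ shrink x=-25/4
  2869/4
$ asunit v=19 u_from=K u_to=F
  -42547/100
$ show
  2869/4
$ asunit v=378 u_from=C u_to=F
  3562/5
$ raiseby x=-2
  2861/4
$ upend
  4/2861
$ asunit v=5497 u_from=KiB u_to=MiB
  5497/1024
$ show
  4/2861
$ seed x=-81
  -81

Answer: 4/2861


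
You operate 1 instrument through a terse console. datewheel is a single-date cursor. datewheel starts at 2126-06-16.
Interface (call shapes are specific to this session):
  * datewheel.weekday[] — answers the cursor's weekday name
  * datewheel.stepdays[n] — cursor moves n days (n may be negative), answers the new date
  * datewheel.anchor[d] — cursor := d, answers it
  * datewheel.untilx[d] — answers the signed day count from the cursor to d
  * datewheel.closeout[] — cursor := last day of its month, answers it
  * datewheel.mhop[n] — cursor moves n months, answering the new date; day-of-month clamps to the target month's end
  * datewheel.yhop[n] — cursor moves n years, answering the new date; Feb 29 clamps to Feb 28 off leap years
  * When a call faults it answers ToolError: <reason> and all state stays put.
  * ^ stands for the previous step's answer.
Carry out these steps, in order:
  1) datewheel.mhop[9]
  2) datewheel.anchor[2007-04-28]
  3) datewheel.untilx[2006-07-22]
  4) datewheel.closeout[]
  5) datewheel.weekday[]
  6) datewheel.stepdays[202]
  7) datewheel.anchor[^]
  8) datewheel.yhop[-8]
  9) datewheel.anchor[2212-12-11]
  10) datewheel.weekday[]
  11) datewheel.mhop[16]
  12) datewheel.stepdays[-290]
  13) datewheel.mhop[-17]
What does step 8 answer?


I call datewheel.mhop on n→9, which returns 2127-03-16.
Then datewheel.anchor on d→2007-04-28, and see 2007-04-28.
I use datewheel.untilx on d→2006-07-22, — result: -280.
I invoke datewheel.closeout(), and get 2007-04-30.
I use datewheel.weekday(), and observe Monday.
I invoke datewheel.stepdays on n→202, yielding 2007-11-18.
Using datewheel.anchor on d→^, and see 2007-11-18.
Invoking datewheel.yhop on n→-8, → 1999-11-18.
I run datewheel.anchor on d→2212-12-11, — result: 2212-12-11.
Then datewheel.weekday(), and get Friday.
Invoking datewheel.mhop on n→16, and observe 2214-04-11.
I try datewheel.stepdays on n→-290, giving 2213-06-25.
I use datewheel.mhop on n→-17, yielding 2212-01-25.

Answer: 1999-11-18


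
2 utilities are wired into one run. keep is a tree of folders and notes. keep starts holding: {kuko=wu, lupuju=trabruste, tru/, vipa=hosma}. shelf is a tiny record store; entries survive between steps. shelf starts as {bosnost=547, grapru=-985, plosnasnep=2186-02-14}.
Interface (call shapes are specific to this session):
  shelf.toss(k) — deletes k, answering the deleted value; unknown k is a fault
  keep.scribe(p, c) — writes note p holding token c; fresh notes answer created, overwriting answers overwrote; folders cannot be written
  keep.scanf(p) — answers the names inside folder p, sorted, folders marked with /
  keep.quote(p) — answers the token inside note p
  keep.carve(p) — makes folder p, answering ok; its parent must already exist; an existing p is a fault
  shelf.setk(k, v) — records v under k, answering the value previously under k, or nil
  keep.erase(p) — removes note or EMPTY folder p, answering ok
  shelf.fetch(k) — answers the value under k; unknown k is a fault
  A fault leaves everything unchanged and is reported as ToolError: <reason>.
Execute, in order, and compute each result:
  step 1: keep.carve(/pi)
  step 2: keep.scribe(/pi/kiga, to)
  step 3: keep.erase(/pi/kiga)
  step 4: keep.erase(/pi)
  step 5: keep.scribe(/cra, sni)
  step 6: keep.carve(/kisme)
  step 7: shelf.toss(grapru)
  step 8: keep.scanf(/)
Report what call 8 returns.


Do: keep.carve[p: /pi]
See: ok
Do: keep.scribe[p: /pi/kiga; c: to]
See: created
Do: keep.erase[p: /pi/kiga]
See: ok
Do: keep.erase[p: /pi]
See: ok
Do: keep.scribe[p: /cra; c: sni]
See: created
Do: keep.carve[p: /kisme]
See: ok
Do: shelf.toss[k: grapru]
See: -985
Do: keep.scanf[p: /]
See: [cra, kisme/, kuko, lupuju, tru/, vipa]

Answer: [cra, kisme/, kuko, lupuju, tru/, vipa]
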